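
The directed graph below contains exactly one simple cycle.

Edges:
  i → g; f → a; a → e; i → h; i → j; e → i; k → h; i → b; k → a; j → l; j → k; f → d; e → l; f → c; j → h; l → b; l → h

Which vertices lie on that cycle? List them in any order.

a, e, i, j, k

DFS with gray/black marking from a:
a gray
  e gray
    i gray
      j gray
        l gray
          h gray
          h black
          b gray
          b black
        l black
        k gray
          k→a: a is gray → back edge
Back edge closes the cycle a → e → i → j → k → a; its vertices are {a, e, i, j, k}.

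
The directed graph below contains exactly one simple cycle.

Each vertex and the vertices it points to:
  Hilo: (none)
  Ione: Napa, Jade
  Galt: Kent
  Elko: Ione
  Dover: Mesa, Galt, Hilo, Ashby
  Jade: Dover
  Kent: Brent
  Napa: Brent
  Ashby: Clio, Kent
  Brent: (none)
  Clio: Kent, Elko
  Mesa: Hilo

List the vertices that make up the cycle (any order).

DFS with gray/black marking from Jade:
Jade gray
  Dover gray
    Mesa gray
      Hilo gray
      Hilo black
    Mesa black
    Galt gray
      Kent gray
        Brent gray
        Brent black
      Kent black
    Galt black
    Dover→Hilo: Hilo black — skip
    Ashby gray
      Clio gray
        Clio→Kent: Kent black — skip
        Elko gray
          Ione gray
            Napa gray
              Napa→Brent: Brent black — skip
            Napa black
            Ione→Jade: Jade is gray → back edge
Back edge closes the cycle Jade → Dover → Ashby → Clio → Elko → Ione → Jade; its vertices are {Clio, Elko, Ione, Jade, Ashby, Dover}.

Clio, Elko, Ione, Jade, Ashby, Dover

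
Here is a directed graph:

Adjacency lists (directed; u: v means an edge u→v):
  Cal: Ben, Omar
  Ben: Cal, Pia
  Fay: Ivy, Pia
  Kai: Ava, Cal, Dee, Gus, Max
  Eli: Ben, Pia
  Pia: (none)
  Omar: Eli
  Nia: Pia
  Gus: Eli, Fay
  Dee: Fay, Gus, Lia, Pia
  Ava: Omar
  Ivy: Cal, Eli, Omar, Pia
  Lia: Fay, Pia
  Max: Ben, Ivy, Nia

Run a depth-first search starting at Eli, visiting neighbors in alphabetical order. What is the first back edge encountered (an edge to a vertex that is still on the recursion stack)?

DFS from Eli (visiting neighbors in alphabetical order); mark gray on enter, black on exit:
Eli gray
  Ben gray
    Cal gray
      Cal→Ben: Ben is gray → back edge
First back edge: Cal → Ben.

Cal→Ben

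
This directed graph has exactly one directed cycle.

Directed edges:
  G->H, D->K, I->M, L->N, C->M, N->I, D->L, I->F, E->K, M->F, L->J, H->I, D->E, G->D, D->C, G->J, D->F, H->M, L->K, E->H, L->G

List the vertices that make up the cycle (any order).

D, G, L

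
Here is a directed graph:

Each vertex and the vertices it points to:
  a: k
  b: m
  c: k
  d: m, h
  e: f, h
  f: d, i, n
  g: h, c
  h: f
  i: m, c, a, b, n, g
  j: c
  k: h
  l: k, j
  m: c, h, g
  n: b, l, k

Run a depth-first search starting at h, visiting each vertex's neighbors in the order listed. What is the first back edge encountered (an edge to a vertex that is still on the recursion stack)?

DFS from h (visiting each vertex's neighbors in the order listed); mark gray on enter, black on exit:
h gray
  f gray
    d gray
      m gray
        c gray
          k gray
            k→h: h is gray → back edge
First back edge: k → h.

k->h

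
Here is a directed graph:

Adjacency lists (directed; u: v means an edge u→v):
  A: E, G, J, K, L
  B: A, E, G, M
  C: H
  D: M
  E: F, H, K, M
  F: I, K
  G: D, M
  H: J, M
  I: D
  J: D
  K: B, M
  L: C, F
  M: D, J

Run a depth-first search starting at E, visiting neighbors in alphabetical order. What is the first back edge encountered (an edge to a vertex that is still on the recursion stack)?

M→D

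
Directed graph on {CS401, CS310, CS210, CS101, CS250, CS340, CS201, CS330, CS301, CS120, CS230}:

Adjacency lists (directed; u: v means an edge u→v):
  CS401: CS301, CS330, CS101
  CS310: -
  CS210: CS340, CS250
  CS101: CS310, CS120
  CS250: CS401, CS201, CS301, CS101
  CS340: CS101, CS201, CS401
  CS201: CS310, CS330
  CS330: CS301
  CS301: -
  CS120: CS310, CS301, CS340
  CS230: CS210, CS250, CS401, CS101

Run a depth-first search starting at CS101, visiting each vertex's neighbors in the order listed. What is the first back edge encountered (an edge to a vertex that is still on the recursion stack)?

DFS from CS101 (visiting each vertex's neighbors in the order listed); mark gray on enter, black on exit:
CS101 gray
  CS310 gray
  CS310 black
  CS120 gray
    CS120→CS310: CS310 black — skip
    CS301 gray
    CS301 black
    CS340 gray
      CS340→CS101: CS101 is gray → back edge
First back edge: CS340 → CS101.

CS340->CS101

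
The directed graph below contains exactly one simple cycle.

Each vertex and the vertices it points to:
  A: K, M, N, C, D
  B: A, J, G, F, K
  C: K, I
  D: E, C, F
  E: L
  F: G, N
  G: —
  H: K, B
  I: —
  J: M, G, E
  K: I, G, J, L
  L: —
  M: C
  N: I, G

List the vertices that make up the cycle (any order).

DFS with gray/black marking from K:
K gray
  I gray
  I black
  G gray
  G black
  J gray
    M gray
      C gray
        C→K: K is gray → back edge
Back edge closes the cycle K → J → M → C → K; its vertices are {C, J, K, M}.

C, J, K, M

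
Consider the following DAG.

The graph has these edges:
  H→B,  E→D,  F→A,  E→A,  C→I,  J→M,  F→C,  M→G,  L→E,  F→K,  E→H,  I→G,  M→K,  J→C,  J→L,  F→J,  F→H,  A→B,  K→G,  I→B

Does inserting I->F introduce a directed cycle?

Yes

Adding I→F creates a cycle iff F can already reach I.
Path from F: F → C → I.
So F → … → I → F is a cycle.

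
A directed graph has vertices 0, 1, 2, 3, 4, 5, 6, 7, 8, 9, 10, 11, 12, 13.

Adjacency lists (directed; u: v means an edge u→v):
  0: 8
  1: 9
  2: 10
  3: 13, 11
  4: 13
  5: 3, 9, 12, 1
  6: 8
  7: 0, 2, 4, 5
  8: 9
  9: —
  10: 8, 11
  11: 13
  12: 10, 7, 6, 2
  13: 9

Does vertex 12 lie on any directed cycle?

Yes

12 is on a cycle iff 12 can reach itself via ≥1 edge.
12 → 7 → 5 → 12 — yes.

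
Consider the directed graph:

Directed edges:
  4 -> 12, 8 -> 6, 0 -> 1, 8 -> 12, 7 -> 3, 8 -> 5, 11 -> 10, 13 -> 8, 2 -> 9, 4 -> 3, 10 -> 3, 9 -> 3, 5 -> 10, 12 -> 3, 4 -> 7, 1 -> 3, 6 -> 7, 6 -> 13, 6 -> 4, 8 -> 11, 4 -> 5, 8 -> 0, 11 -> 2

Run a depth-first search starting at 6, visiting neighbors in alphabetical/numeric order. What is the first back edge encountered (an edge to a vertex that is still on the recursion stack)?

8→6

DFS from 6 (visiting neighbors in alphabetical/numeric order); mark gray on enter, black on exit:
6 gray
  4 gray
    3 gray
    3 black
    5 gray
      10 gray
        10→3: 3 black — skip
      10 black
    5 black
    7 gray
      7→3: 3 black — skip
    7 black
    12 gray
      12→3: 3 black — skip
    12 black
  4 black
  6→7: 7 black — skip
  13 gray
    8 gray
      0 gray
        1 gray
          1→3: 3 black — skip
        1 black
      0 black
      8→5: 5 black — skip
      8→6: 6 is gray → back edge
First back edge: 8 → 6.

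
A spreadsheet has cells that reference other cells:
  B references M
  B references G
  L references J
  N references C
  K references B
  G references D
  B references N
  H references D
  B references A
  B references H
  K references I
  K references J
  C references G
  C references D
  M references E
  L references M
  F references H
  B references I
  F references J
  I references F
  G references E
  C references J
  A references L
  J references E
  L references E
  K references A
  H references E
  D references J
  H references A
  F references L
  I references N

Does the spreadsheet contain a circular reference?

DFS with white/gray/black marking, starting from F:
F gray
  H gray
    A gray
      L gray
        J gray
          E gray
          E black
        J black
        L→E: E black — skip
        M gray
          M→E: E black — skip
        M black
      L black
    A black
    H→E: E black — skip
    D gray
      D→J: J black — skip
    D black
  H black
  F→L: L black — skip
  F→J: J black — skip
F black
C gray
  C→J: J black — skip
  G gray
    G→D: D black — skip
    G→E: E black — skip
  G black
  C→D: D black — skip
C black
I gray
  N gray
    N→C: C black — skip
  N black
  I→F: F black — skip
I black
K gray
  B gray
    B→I: I black — skip
    B→A: A black — skip
    B→M: M black — skip
    B→G: G black — skip
    B→H: H black — skip
    B→N: N black — skip
  B black
  K→I: I black — skip
  K→J: J black — skip
  K→A: A black — skip
K black
Every edge goes to a white or black vertex — no back edge, so the graph is acyclic.

No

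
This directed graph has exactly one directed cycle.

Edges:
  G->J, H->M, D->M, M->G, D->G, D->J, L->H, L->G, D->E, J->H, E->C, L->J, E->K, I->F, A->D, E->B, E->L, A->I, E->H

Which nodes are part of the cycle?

DFS with gray/black marking from M:
M gray
  G gray
    J gray
      H gray
        H→M: M is gray → back edge
Back edge closes the cycle M → G → J → H → M; its vertices are {G, H, J, M}.

G, H, J, M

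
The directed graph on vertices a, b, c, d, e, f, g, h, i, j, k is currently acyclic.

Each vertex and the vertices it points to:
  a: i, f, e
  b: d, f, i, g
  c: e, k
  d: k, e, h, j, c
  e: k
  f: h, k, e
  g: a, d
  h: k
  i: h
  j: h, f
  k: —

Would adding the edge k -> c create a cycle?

Adding k→c creates a cycle iff c can already reach k.
Path from c: c → k.
So c → … → k → c is a cycle.

Yes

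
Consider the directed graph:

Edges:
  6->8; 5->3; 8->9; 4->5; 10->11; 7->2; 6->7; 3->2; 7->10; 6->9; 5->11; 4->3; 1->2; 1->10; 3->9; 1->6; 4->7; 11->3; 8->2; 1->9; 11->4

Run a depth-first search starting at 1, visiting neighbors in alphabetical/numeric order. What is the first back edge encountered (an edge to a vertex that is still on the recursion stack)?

5→11

DFS from 1 (visiting neighbors in alphabetical/numeric order); mark gray on enter, black on exit:
1 gray
  2 gray
  2 black
  6 gray
    7 gray
      7→2: 2 black — skip
      10 gray
        11 gray
          3 gray
            3→2: 2 black — skip
            9 gray
            9 black
          3 black
          4 gray
            4→3: 3 black — skip
            5 gray
              5→3: 3 black — skip
              5→11: 11 is gray → back edge
First back edge: 5 → 11.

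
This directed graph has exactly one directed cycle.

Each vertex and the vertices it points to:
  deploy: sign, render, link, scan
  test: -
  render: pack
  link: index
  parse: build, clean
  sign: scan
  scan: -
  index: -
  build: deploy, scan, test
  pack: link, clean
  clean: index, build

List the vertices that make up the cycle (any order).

DFS with gray/black marking from build:
build gray
  deploy gray
    sign gray
      scan gray
      scan black
    sign black
    render gray
      pack gray
        link gray
          index gray
          index black
        link black
        clean gray
          clean→index: index black — skip
          clean→build: build is gray → back edge
Back edge closes the cycle build → deploy → render → pack → clean → build; its vertices are {pack, build, clean, deploy, render}.

pack, build, clean, deploy, render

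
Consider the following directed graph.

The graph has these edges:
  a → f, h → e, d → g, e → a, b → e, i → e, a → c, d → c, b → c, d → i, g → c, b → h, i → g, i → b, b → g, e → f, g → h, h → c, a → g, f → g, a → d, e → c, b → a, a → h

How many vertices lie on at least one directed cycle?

8

A vertex is on a directed cycle iff it belongs to a strongly connected component of size ≥ 2 (or has a self-loop).
The vertices on cycles are {a, b, d, e, f, g, h, i} — 8 in total.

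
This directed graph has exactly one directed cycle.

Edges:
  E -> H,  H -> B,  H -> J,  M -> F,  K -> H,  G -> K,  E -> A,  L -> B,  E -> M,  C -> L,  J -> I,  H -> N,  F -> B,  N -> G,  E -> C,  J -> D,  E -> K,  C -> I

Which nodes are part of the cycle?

G, H, K, N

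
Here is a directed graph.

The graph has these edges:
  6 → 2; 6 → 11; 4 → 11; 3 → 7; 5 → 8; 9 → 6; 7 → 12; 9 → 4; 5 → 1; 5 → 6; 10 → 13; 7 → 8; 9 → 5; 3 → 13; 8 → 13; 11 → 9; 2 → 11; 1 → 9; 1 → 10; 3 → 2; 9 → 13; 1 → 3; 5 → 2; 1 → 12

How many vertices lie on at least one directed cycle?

8

A vertex is on a directed cycle iff it belongs to a strongly connected component of size ≥ 2 (or has a self-loop).
The vertices on cycles are {1, 2, 3, 4, 5, 6, 9, 11} — 8 in total.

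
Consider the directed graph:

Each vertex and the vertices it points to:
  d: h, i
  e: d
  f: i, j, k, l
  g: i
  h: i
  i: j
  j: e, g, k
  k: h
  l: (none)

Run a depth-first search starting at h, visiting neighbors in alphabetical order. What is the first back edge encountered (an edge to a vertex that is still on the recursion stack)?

d→h

DFS from h (visiting neighbors in alphabetical order); mark gray on enter, black on exit:
h gray
  i gray
    j gray
      e gray
        d gray
          d→h: h is gray → back edge
First back edge: d → h.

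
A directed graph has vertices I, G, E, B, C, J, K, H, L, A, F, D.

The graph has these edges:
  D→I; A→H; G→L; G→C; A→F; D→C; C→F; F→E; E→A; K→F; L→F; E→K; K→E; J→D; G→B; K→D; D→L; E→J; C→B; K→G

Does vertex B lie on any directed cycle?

B lies on a cycle iff there is a path from B back to itself.
Exploring from B, it never reaches itself; equivalently, its strongly connected component is a singleton.

No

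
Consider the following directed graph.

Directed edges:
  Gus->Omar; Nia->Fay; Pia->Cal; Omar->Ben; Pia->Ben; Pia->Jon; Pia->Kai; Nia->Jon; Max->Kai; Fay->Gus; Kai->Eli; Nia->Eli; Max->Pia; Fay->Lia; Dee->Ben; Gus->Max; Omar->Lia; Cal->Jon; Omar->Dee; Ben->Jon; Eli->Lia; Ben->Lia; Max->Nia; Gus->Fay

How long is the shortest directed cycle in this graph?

2

For each vertex v, BFS finds the shortest path from v back to v.
The shortest such closed walk is Gus → Fay → Gus, length 2.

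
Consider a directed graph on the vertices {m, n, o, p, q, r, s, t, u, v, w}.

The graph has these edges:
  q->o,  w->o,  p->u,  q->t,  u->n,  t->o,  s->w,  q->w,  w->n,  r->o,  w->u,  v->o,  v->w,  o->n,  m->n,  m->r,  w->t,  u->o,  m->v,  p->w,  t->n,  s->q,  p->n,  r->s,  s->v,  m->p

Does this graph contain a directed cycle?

No

DFS with white/gray/black marking, starting from n:
n gray
n black
m gray
  m→n: n black — skip
  r gray
    s gray
      v gray
        w gray
          u gray
            u→n: n black — skip
            o gray
              o→n: n black — skip
            o black
          u black
          w→n: n black — skip
          w→o: o black — skip
          t gray
            t→n: n black — skip
            t→o: o black — skip
          t black
        w black
        v→o: o black — skip
      v black
      s→w: w black — skip
      q gray
        q→w: w black — skip
        q→o: o black — skip
        q→t: t black — skip
      q black
    s black
    r→o: o black — skip
  r black
  p gray
    p→w: w black — skip
    p→u: u black — skip
    p→n: n black — skip
  p black
  m→v: v black — skip
m black
Every edge goes to a white or black vertex — no back edge, so the graph is acyclic.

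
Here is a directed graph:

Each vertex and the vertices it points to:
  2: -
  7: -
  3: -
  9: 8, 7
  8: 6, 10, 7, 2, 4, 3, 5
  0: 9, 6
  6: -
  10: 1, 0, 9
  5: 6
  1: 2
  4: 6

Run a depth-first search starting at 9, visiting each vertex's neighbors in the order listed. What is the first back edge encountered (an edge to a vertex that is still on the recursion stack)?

0→9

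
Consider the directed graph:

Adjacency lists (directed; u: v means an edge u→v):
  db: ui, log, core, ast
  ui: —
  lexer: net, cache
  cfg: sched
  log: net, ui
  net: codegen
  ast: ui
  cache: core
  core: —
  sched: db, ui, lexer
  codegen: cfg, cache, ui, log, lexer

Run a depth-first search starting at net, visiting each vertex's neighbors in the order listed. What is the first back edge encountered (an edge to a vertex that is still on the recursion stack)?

DFS from net (visiting each vertex's neighbors in the order listed); mark gray on enter, black on exit:
net gray
  codegen gray
    cfg gray
      sched gray
        db gray
          ui gray
          ui black
          log gray
            log→net: net is gray → back edge
First back edge: log → net.

log->net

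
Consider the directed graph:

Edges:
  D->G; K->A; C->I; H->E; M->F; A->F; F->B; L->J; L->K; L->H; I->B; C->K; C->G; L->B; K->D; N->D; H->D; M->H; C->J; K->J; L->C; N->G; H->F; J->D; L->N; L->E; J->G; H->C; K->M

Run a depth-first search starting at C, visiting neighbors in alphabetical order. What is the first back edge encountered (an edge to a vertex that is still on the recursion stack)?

DFS from C (visiting neighbors in alphabetical order); mark gray on enter, black on exit:
C gray
  G gray
  G black
  I gray
    B gray
    B black
  I black
  J gray
    D gray
      D→G: G black — skip
    D black
    J→G: G black — skip
  J black
  K gray
    A gray
      F gray
        F→B: B black — skip
      F black
    A black
    K→D: D black — skip
    K→J: J black — skip
    M gray
      M→F: F black — skip
      H gray
        H→C: C is gray → back edge
First back edge: H → C.

H->C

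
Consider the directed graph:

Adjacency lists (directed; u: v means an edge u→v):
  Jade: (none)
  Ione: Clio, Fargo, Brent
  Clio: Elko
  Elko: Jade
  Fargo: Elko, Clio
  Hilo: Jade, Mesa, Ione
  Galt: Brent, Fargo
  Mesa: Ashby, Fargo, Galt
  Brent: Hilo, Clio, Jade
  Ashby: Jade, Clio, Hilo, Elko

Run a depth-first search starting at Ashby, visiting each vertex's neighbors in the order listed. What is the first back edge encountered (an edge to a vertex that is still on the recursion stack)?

DFS from Ashby (visiting each vertex's neighbors in the order listed); mark gray on enter, black on exit:
Ashby gray
  Jade gray
  Jade black
  Clio gray
    Elko gray
      Elko→Jade: Jade black — skip
    Elko black
  Clio black
  Hilo gray
    Hilo→Jade: Jade black — skip
    Mesa gray
      Mesa→Ashby: Ashby is gray → back edge
First back edge: Mesa → Ashby.

Mesa->Ashby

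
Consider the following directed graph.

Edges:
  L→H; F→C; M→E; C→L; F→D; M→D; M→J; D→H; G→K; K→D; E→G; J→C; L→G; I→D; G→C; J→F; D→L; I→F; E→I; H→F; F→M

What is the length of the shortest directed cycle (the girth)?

3

For each vertex v, BFS finds the shortest path from v back to v.
The shortest such closed walk is M → J → F → M, length 3.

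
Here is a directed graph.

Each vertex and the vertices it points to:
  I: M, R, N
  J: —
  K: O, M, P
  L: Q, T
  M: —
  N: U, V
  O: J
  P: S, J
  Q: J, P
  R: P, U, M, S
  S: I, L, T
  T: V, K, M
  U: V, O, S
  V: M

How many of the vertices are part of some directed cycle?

10

A vertex is on a directed cycle iff it belongs to a strongly connected component of size ≥ 2 (or has a self-loop).
The vertices on cycles are {I, K, L, N, P, Q, R, S, T, U} — 10 in total.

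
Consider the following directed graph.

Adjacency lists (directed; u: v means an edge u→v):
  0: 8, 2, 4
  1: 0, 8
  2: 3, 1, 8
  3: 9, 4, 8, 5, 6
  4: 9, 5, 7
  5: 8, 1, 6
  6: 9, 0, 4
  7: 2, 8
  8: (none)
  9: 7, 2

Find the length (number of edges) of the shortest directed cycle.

3

For each vertex v, BFS finds the shortest path from v back to v.
The shortest such closed walk is 3 → 9 → 2 → 3, length 3.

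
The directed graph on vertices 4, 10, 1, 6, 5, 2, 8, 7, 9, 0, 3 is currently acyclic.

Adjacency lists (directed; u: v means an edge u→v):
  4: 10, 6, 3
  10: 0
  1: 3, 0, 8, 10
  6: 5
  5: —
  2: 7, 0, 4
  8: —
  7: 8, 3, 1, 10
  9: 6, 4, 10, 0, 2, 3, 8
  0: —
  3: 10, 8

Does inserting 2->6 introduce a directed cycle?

No

Adding 2→6 creates a cycle iff 6 can already reach 2.
Explore from 6: no path reaches 2. The graph stays acyclic.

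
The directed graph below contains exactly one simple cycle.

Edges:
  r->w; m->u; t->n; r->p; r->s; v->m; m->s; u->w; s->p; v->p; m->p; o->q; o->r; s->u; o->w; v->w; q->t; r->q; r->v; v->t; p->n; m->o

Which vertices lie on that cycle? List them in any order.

m, o, r, v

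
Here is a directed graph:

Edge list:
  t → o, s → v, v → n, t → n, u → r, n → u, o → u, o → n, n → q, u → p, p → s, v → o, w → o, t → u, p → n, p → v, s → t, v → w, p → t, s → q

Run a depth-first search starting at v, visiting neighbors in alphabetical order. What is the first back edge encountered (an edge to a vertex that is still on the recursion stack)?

p→n

DFS from v (visiting neighbors in alphabetical order); mark gray on enter, black on exit:
v gray
  n gray
    q gray
    q black
    u gray
      p gray
        p→n: n is gray → back edge
First back edge: p → n.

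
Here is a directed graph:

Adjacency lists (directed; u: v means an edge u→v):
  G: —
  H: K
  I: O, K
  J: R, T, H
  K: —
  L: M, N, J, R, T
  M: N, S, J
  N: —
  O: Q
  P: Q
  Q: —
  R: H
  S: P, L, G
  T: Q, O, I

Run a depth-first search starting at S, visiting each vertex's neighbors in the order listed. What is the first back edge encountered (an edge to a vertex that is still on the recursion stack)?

M→S

DFS from S (visiting each vertex's neighbors in the order listed); mark gray on enter, black on exit:
S gray
  P gray
    Q gray
    Q black
  P black
  L gray
    M gray
      N gray
      N black
      M→S: S is gray → back edge
First back edge: M → S.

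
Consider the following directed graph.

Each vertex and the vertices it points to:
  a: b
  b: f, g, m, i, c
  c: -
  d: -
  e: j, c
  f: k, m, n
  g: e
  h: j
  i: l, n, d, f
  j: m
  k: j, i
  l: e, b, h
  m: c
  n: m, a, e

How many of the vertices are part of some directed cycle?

7

A vertex is on a directed cycle iff it belongs to a strongly connected component of size ≥ 2 (or has a self-loop).
The vertices on cycles are {a, b, f, i, k, l, n} — 7 in total.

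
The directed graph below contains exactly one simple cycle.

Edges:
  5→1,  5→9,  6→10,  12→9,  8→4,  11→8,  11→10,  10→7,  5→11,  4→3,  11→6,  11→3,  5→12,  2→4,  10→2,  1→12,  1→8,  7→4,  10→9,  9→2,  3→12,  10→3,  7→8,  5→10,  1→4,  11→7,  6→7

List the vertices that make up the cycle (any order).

DFS with gray/black marking from 12:
12 gray
  9 gray
    2 gray
      4 gray
        3 gray
          3→12: 12 is gray → back edge
Back edge closes the cycle 12 → 9 → 2 → 4 → 3 → 12; its vertices are {2, 3, 4, 9, 12}.

2, 3, 4, 9, 12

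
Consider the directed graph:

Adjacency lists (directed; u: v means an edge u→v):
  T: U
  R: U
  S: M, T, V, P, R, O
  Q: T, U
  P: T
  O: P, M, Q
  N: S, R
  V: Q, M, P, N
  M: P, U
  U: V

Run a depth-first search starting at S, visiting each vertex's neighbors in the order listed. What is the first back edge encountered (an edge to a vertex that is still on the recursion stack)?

Q→T

DFS from S (visiting each vertex's neighbors in the order listed); mark gray on enter, black on exit:
S gray
  M gray
    P gray
      T gray
        U gray
          V gray
            Q gray
              Q→T: T is gray → back edge
First back edge: Q → T.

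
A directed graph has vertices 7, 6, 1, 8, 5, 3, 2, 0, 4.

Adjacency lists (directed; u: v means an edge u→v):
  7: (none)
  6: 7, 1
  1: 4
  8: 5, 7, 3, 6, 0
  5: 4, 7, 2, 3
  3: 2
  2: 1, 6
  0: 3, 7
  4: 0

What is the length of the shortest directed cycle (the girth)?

5

For each vertex v, BFS finds the shortest path from v back to v.
The shortest such closed walk is 0 → 3 → 2 → 1 → 4 → 0, length 5.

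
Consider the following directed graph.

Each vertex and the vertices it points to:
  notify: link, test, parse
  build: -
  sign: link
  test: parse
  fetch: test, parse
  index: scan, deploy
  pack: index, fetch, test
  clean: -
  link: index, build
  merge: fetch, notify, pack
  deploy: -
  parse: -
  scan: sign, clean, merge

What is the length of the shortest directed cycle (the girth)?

4

For each vertex v, BFS finds the shortest path from v back to v.
The shortest such closed walk is merge → pack → index → scan → merge, length 4.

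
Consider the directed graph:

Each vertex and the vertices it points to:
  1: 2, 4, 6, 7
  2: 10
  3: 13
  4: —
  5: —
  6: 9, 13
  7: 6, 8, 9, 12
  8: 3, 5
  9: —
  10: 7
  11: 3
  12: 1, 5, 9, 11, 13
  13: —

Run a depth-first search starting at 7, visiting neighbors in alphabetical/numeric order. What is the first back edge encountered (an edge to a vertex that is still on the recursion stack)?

10->7

DFS from 7 (visiting neighbors in alphabetical/numeric order); mark gray on enter, black on exit:
7 gray
  6 gray
    9 gray
    9 black
    13 gray
    13 black
  6 black
  8 gray
    3 gray
      3→13: 13 black — skip
    3 black
    5 gray
    5 black
  8 black
  7→9: 9 black — skip
  12 gray
    1 gray
      2 gray
        10 gray
          10→7: 7 is gray → back edge
First back edge: 10 → 7.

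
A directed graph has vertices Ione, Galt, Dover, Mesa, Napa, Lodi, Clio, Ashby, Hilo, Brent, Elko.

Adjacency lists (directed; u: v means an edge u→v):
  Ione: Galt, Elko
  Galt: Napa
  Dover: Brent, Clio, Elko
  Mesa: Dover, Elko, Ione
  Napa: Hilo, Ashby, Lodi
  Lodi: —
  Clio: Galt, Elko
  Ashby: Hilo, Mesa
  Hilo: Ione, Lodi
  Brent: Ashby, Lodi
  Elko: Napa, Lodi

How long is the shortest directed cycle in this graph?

For each vertex v, BFS finds the shortest path from v back to v.
The shortest such closed walk is Ashby → Mesa → Elko → Napa → Ashby, length 4.

4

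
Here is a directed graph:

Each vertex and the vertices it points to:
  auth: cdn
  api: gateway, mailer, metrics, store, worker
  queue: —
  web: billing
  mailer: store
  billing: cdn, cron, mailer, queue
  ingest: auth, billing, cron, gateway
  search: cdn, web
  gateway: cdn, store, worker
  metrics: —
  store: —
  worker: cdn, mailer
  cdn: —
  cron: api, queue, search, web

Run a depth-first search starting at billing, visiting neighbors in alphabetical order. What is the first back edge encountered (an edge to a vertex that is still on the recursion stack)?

web->billing

DFS from billing (visiting neighbors in alphabetical order); mark gray on enter, black on exit:
billing gray
  cdn gray
  cdn black
  cron gray
    api gray
      gateway gray
        gateway→cdn: cdn black — skip
        store gray
        store black
        worker gray
          worker→cdn: cdn black — skip
          mailer gray
            mailer→store: store black — skip
          mailer black
        worker black
      gateway black
      api→mailer: mailer black — skip
      metrics gray
      metrics black
      api→store: store black — skip
      api→worker: worker black — skip
    api black
    queue gray
    queue black
    search gray
      search→cdn: cdn black — skip
      web gray
        web→billing: billing is gray → back edge
First back edge: web → billing.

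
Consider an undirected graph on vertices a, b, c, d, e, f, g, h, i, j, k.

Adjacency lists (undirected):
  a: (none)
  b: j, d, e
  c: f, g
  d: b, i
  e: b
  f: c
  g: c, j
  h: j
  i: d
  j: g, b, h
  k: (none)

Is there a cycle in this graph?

DFS, tracking each vertex's parent; an edge to a visited non-parent vertex closes a cycle.
Start from a:
visit a (parent –)
visit b (parent –)
  visit j (parent b)
    visit g (parent j)
      visit c (parent g)
        visit f (parent c)
          f–c: parent, skip
        c–g: parent, skip
      g–j: parent, skip
    j–b: parent, skip
    visit h (parent j)
      h–j: parent, skip
  visit d (parent b)
    d–b: parent, skip
    visit i (parent d)
      i–d: parent, skip
  visit e (parent b)
    e–b: parent, skip
visit k (parent –)
No non-parent visited neighbor found — the graph is a forest.

No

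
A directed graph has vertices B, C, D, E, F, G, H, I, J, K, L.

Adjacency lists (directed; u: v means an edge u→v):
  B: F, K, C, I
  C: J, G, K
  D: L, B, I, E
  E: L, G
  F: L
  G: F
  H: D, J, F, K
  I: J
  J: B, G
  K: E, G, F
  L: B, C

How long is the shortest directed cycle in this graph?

For each vertex v, BFS finds the shortest path from v back to v.
The shortest such closed walk is I → J → B → I, length 3.

3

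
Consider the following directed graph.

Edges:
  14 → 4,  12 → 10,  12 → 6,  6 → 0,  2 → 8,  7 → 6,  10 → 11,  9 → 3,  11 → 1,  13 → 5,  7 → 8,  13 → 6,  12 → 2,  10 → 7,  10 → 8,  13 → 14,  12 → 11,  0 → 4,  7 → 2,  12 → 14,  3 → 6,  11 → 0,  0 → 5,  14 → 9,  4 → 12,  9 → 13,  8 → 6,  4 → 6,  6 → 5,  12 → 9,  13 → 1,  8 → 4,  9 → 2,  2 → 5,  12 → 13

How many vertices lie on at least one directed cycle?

A vertex is on a directed cycle iff it belongs to a strongly connected component of size ≥ 2 (or has a self-loop).
The vertices on cycles are {0, 2, 3, 4, 6, 7, 8, 9, 10, 11, 12, 13, 14} — 13 in total.

13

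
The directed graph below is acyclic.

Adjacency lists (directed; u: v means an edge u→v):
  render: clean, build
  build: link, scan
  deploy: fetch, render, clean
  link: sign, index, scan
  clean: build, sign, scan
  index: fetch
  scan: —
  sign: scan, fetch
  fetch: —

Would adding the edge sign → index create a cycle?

Adding sign→index creates a cycle iff index can already reach sign.
Explore from index: no path reaches sign. The graph stays acyclic.

No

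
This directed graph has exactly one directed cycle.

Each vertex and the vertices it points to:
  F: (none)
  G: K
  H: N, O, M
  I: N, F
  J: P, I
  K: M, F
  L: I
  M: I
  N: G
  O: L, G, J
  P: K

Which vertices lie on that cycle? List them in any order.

G, I, K, M, N

DFS with gray/black marking from N:
N gray
  G gray
    K gray
      M gray
        I gray
          I→N: N is gray → back edge
Back edge closes the cycle N → G → K → M → I → N; its vertices are {G, I, K, M, N}.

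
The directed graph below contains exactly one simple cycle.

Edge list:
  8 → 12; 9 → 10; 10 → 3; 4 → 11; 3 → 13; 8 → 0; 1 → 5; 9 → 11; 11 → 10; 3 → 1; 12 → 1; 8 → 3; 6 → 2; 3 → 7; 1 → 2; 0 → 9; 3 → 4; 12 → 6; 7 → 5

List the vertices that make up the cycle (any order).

DFS with gray/black marking from 3:
3 gray
  13 gray
  13 black
  4 gray
    11 gray
      10 gray
        10→3: 3 is gray → back edge
Back edge closes the cycle 3 → 4 → 11 → 10 → 3; its vertices are {3, 4, 10, 11}.

3, 4, 10, 11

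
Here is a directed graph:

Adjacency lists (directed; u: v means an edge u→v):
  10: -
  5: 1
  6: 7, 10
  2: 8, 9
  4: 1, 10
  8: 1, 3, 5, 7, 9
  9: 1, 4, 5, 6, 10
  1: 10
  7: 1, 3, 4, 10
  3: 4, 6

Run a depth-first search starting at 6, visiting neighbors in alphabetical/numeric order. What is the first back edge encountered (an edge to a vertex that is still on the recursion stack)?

3→6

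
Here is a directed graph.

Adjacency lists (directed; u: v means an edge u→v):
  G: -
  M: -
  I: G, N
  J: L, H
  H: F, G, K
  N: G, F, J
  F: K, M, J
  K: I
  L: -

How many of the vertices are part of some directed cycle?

A vertex is on a directed cycle iff it belongs to a strongly connected component of size ≥ 2 (or has a self-loop).
The vertices on cycles are {F, H, I, J, K, N} — 6 in total.

6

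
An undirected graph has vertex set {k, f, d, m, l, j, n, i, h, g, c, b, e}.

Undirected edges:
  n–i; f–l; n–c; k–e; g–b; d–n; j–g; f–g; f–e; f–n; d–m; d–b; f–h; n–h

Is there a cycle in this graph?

Yes

DFS, tracking each vertex's parent; an edge to a visited non-parent vertex closes a cycle.
Start from h:
visit h (parent –)
  visit n (parent h)
    visit i (parent n)
      i–n: parent, skip
    visit f (parent n)
      visit g (parent f)
        visit b (parent g)
          b–g: parent, skip
          visit d (parent b)
            visit m (parent d)
              m–d: parent, skip
            d–n: n visited and ≠ parent → cycle
Cycle: n – f – g – b – d – n.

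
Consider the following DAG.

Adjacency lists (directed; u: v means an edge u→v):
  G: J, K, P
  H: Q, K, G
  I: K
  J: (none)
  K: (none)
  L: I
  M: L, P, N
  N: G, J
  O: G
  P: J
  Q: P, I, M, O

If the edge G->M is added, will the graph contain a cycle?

Yes

Adding G→M creates a cycle iff M can already reach G.
Path from M: M → N → G.
So M → … → G → M is a cycle.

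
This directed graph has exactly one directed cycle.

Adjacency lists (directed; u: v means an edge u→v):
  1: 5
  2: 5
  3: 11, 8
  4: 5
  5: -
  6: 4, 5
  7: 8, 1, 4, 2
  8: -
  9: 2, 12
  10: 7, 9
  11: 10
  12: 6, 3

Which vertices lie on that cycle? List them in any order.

3, 9, 10, 11, 12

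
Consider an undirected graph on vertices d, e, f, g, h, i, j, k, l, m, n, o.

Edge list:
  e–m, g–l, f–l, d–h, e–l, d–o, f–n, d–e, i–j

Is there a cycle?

DFS, tracking each vertex's parent; an edge to a visited non-parent vertex closes a cycle.
Start from d:
visit d (parent –)
  visit o (parent d)
    o–d: parent, skip
  visit h (parent d)
    h–d: parent, skip
  visit e (parent d)
    visit l (parent e)
      visit g (parent l)
        g–l: parent, skip
      visit f (parent l)
        visit n (parent f)
          n–f: parent, skip
        f–l: parent, skip
      l–e: parent, skip
    e–d: parent, skip
    visit m (parent e)
      m–e: parent, skip
visit i (parent –)
  visit j (parent i)
    j–i: parent, skip
visit k (parent –)
No non-parent visited neighbor found — the graph is a forest.

No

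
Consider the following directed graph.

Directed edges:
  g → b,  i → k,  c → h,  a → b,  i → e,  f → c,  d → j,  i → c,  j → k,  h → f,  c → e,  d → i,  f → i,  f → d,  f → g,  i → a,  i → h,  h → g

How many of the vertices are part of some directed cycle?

A vertex is on a directed cycle iff it belongs to a strongly connected component of size ≥ 2 (or has a self-loop).
The vertices on cycles are {c, d, f, h, i} — 5 in total.

5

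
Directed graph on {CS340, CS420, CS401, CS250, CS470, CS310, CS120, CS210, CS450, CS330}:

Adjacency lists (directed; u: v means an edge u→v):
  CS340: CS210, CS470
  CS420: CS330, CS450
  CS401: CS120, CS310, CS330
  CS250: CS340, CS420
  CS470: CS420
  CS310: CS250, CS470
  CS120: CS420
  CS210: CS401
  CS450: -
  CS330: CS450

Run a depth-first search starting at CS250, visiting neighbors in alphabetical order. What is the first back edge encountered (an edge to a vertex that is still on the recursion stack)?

DFS from CS250 (visiting neighbors in alphabetical order); mark gray on enter, black on exit:
CS250 gray
  CS340 gray
    CS210 gray
      CS401 gray
        CS120 gray
          CS420 gray
            CS330 gray
              CS450 gray
              CS450 black
            CS330 black
            CS420→CS450: CS450 black — skip
          CS420 black
        CS120 black
        CS310 gray
          CS310→CS250: CS250 is gray → back edge
First back edge: CS310 → CS250.

CS310→CS250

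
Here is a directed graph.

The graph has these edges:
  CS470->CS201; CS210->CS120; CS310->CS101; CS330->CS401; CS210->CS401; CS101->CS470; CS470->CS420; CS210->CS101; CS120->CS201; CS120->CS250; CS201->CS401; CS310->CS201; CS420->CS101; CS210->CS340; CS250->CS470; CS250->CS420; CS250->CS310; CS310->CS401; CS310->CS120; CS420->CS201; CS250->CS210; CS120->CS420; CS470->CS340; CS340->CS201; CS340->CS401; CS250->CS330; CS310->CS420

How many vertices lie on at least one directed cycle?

A vertex is on a directed cycle iff it belongs to a strongly connected component of size ≥ 2 (or has a self-loop).
The vertices on cycles are {CS101, CS120, CS210, CS250, CS310, CS420, CS470} — 7 in total.

7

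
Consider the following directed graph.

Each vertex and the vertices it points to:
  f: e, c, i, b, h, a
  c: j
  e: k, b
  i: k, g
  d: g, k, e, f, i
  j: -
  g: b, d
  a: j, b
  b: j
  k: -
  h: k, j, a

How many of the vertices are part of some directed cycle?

A vertex is on a directed cycle iff it belongs to a strongly connected component of size ≥ 2 (or has a self-loop).
The vertices on cycles are {d, f, g, i} — 4 in total.

4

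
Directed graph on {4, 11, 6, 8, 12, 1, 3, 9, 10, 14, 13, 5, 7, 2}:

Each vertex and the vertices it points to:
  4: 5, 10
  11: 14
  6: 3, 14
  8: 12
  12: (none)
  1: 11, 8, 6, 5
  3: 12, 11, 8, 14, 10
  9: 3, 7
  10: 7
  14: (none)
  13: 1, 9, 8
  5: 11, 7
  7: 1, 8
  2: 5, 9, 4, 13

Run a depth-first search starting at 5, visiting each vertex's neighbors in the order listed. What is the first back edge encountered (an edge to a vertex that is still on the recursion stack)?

10→7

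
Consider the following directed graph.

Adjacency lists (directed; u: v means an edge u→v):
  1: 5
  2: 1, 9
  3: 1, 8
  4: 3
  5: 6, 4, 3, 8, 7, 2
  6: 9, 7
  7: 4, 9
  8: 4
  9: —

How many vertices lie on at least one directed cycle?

A vertex is on a directed cycle iff it belongs to a strongly connected component of size ≥ 2 (or has a self-loop).
The vertices on cycles are {1, 2, 3, 4, 5, 6, 7, 8} — 8 in total.

8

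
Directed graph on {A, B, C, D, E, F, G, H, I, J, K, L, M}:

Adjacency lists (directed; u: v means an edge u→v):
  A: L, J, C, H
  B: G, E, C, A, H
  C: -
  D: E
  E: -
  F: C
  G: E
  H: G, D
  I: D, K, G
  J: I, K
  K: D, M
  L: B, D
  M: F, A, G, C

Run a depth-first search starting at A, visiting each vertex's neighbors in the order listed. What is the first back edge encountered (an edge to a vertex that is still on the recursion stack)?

DFS from A (visiting each vertex's neighbors in the order listed); mark gray on enter, black on exit:
A gray
  L gray
    B gray
      G gray
        E gray
        E black
      G black
      B→E: E black — skip
      C gray
      C black
      B→A: A is gray → back edge
First back edge: B → A.

B->A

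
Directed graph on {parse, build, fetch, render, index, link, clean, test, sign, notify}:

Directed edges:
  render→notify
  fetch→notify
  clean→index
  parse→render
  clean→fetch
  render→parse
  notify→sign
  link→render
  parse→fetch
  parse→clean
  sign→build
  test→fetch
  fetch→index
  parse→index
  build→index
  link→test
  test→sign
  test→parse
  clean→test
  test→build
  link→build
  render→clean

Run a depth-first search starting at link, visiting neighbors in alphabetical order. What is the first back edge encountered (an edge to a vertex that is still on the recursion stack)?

parse→clean

DFS from link (visiting neighbors in alphabetical order); mark gray on enter, black on exit:
link gray
  build gray
    index gray
    index black
  build black
  render gray
    clean gray
      fetch gray
        fetch→index: index black — skip
        notify gray
          sign gray
            sign→build: build black — skip
          sign black
        notify black
      fetch black
      clean→index: index black — skip
      test gray
        test→build: build black — skip
        test→fetch: fetch black — skip
        parse gray
          parse→clean: clean is gray → back edge
First back edge: parse → clean.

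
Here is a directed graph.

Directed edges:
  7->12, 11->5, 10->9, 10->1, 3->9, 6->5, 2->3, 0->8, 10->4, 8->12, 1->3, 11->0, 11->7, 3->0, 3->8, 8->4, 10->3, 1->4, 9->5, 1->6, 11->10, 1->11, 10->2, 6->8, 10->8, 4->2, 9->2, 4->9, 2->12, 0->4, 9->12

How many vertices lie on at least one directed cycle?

9

A vertex is on a directed cycle iff it belongs to a strongly connected component of size ≥ 2 (or has a self-loop).
The vertices on cycles are {0, 1, 2, 3, 4, 8, 9, 10, 11} — 9 in total.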